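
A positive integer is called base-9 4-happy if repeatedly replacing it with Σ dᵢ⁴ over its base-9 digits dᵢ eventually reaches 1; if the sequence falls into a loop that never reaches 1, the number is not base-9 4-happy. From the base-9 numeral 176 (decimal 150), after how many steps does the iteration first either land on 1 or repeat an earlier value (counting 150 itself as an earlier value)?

150 = (1,7,6)_9 → 1⁴ + 7⁴ + 6⁴ = 1 + 2401 + 1296 = 3698
3698 = (5,0,5,8)_9 → 5⁴ + 0⁴ + 5⁴ + 8⁴ = 625 + 0 + 625 + 4096 = 5346
5346 = (7,3,0,0)_9 → 7⁴ + 3⁴ + 0⁴ + 0⁴ = 2401 + 81 + 0 + 0 = 2482
2482 = (3,3,5,7)_9 → 3⁴ + 3⁴ + 5⁴ + 7⁴ = 81 + 81 + 625 + 2401 = 3188
3188 = (4,3,3,2)_9 → 4⁴ + 3⁴ + 3⁴ + 2⁴ = 256 + 81 + 81 + 16 = 434
434 = (5,3,2)_9 → 5⁴ + 3⁴ + 2⁴ = 625 + 81 + 16 = 722
722 = (8,8,2)_9 → 8⁴ + 8⁴ + 2⁴ = 4096 + 4096 + 16 = 8208
8208 = (1,2,2,3,0)_9 → 1⁴ + 2⁴ + 2⁴ + 3⁴ + 0⁴ = 1 + 16 + 16 + 81 + 0 = 114
114 = (1,3,6)_9 → 1⁴ + 3⁴ + 6⁴ = 1 + 81 + 1296 = 1378
1378 = (1,8,0,1)_9 → 1⁴ + 8⁴ + 0⁴ + 1⁴ = 1 + 4096 + 0 + 1 = 4098
4098 = (5,5,5,3)_9 → 5⁴ + 5⁴ + 5⁴ + 3⁴ = 625 + 625 + 625 + 81 = 1956
1956 = (2,6,1,3)_9 → 2⁴ + 6⁴ + 1⁴ + 3⁴ = 16 + 1296 + 1 + 81 = 1394
1394 = (1,8,1,8)_9 → 1⁴ + 8⁴ + 1⁴ + 8⁴ = 1 + 4096 + 1 + 4096 = 8194
8194 = (1,2,2,1,4)_9 → 1⁴ + 2⁴ + 2⁴ + 1⁴ + 4⁴ = 1 + 16 + 16 + 1 + 256 = 290
290 = (3,5,2)_9 → 3⁴ + 5⁴ + 2⁴ = 81 + 625 + 16 = 722  — 722 repeats.
That took 15 steps.

15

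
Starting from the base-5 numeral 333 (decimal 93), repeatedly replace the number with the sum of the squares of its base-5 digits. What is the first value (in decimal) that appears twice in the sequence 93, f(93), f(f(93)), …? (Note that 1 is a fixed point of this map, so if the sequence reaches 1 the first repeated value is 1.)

1

93 = (3,3,3)_5 → 3² + 3² + 3² = 27
27 = (1,0,2)_5 → 1² + 0² + 2² = 5
5 = (1,0)_5 → 1² + 0² = 1  — reached the fixed point 1.
1 → 1, so 1 is the first repeated value.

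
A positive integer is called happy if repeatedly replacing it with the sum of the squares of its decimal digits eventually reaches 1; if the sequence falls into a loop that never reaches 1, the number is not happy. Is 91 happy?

happy

91 → 9² + 1² = 82
82 → 8² + 2² = 68
68 → 6² + 8² = 100
100 → 1² + 0² + 0² = 1  — reached 1.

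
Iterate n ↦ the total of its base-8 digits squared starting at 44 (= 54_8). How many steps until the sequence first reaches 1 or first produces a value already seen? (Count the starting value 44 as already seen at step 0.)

4

44 = (5,4)_8 → 5² + 4² = 41
41 = (5,1)_8 → 5² + 1² = 26
26 = (3,2)_8 → 3² + 2² = 13
13 = (1,5)_8 → 1² + 5² = 26  — 26 repeats.
That took 4 steps.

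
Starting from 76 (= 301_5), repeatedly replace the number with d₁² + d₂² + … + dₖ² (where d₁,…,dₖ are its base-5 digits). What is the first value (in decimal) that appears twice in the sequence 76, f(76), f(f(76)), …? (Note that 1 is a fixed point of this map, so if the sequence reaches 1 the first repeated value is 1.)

10

76 = (3,0,1)_5 → 3² + 0² + 1² = 9 + 0 + 1 = 10
10 = (2,0)_5 → 2² + 0² = 4 + 0 = 4
4 = (4)_5 → 4² = 16
16 = (3,1)_5 → 3² + 1² = 9 + 1 = 10  — 10 already appeared earlier.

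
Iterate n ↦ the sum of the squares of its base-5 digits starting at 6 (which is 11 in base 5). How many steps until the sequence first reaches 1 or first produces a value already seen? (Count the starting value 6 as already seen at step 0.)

5

6 = (1,1)_5 → 1² + 1² = 2
2 = (2)_5 → 2² = 4
4 = (4)_5 → 4² = 16
16 = (3,1)_5 → 3² + 1² = 10
10 = (2,0)_5 → 2² + 0² = 4  — 4 repeats.
That took 5 steps.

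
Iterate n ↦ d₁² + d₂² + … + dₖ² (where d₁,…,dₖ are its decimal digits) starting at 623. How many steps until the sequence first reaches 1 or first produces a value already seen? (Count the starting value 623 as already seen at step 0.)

623 → 6² + 2² + 3² = 49
49 → 4² + 9² = 97
97 → 9² + 7² = 130
130 → 1² + 3² + 0² = 10
10 → 1² + 0² = 1  — reached 1.
That took 5 steps.

5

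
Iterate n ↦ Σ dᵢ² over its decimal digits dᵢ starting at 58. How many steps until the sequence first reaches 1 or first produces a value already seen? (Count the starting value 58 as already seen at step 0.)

8

58 → 5² + 8² = 89
89 → 8² + 9² = 145
145 → 1² + 4² + 5² = 42
42 → 4² + 2² = 20
20 → 2² + 0² = 4
4 → 4² = 16
16 → 1² + 6² = 37
37 → 3² + 7² = 58  — 58 repeats.
That took 8 steps.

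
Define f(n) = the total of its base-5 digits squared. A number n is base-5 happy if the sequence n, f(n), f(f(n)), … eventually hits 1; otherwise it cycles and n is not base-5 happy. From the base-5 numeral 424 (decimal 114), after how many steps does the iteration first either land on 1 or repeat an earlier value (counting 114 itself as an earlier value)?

7

114 = (4,2,4)_5 → 4² + 2² + 4² = 36
36 = (1,2,1)_5 → 1² + 2² + 1² = 6
6 = (1,1)_5 → 1² + 1² = 2
2 = (2)_5 → 2² = 4
4 = (4)_5 → 4² = 16
16 = (3,1)_5 → 3² + 1² = 10
10 = (2,0)_5 → 2² + 0² = 4  — 4 repeats.
That took 7 steps.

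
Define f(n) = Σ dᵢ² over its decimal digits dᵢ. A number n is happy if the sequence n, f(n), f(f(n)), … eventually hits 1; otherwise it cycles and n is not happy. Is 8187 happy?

not happy

8187 → 8² + 1² + 8² + 7² = 178
178 → 1² + 7² + 8² = 114
114 → 1² + 1² + 4² = 18
18 → 1² + 8² = 65
65 → 6² + 5² = 61
61 → 6² + 1² = 37
37 → 3² + 7² = 58
58 → 5² + 8² = 89
89 → 8² + 9² = 145
145 → 1² + 4² + 5² = 42
42 → 4² + 2² = 20
20 → 2² + 0² = 4
4 → 4² = 16
16 → 1² + 6² = 37  — 37 already seen; the sequence cycles without reaching 1.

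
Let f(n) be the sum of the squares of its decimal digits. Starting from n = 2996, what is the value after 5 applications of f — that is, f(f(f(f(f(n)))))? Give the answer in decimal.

2996 → 202
202 → 8
8 → 64
64 → 52
52 → 29

29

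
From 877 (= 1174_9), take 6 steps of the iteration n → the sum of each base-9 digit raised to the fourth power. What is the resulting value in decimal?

1

877 = (1,1,7,4)_9 → 1⁴ + 1⁴ + 7⁴ + 4⁴ = 1 + 1 + 2401 + 256 = 2659
2659 = (3,5,7,4)_9 → 3⁴ + 5⁴ + 7⁴ + 4⁴ = 81 + 625 + 2401 + 256 = 3363
3363 = (4,5,4,6)_9 → 4⁴ + 5⁴ + 4⁴ + 6⁴ = 256 + 625 + 256 + 1296 = 2433
2433 = (3,3,0,3)_9 → 3⁴ + 3⁴ + 0⁴ + 3⁴ = 81 + 81 + 0 + 81 = 243
243 = (3,0,0)_9 → 3⁴ + 0⁴ + 0⁴ = 81 + 0 + 0 = 81
81 = (1,0,0)_9 → 1⁴ + 0⁴ + 0⁴ = 1 + 0 + 0 = 1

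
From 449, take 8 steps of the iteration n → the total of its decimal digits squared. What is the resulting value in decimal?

89

449 → 4² + 4² + 9² = 113
113 → 1² + 1² + 3² = 11
11 → 1² + 1² = 2
2 → 2² = 4
4 → 4² = 16
16 → 1² + 6² = 37
37 → 3² + 7² = 58
58 → 5² + 8² = 89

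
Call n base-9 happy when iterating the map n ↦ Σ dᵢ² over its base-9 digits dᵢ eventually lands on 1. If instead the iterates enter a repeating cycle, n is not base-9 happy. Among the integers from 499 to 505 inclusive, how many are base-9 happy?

1

499: 499 → 53 → 89 → 65 → 53  — not base-9 happy
500: 500 → 62 → 100 → 6 → 36 → 16 → 50 → 50  — not base-9 happy
501: 501 → 73 → 65 → 53 → 89 → 65  — not base-9 happy
502: 502 → 86 → 26 → 68 → 74 → 68  — not base-9 happy
503: 503 → 101 → 9 → 1  — base-9 happy
504: 504 → 40 → 32 → 34 → 58 → 52 → 74 → 68 → 74  — not base-9 happy
505: 505 → 41 → 41  — not base-9 happy
base-9 happy: 503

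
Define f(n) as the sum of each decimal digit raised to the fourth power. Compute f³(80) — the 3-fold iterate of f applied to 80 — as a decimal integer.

4179

80 → 8⁴ + 0⁴ = 4096
4096 → 4⁴ + 0⁴ + 9⁴ + 6⁴ = 8113
8113 → 8⁴ + 1⁴ + 1⁴ + 3⁴ = 4179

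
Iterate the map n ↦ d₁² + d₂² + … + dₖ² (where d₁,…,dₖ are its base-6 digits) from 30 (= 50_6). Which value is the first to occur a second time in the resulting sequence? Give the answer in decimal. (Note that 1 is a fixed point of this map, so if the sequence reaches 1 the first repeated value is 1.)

30 = (5,0)_6 → 5² + 0² = 25
25 = (4,1)_6 → 4² + 1² = 17
17 = (2,5)_6 → 2² + 5² = 29
29 = (4,5)_6 → 4² + 5² = 41
41 = (1,0,5)_6 → 1² + 0² + 5² = 26
26 = (4,2)_6 → 4² + 2² = 20
20 = (3,2)_6 → 3² + 2² = 13
13 = (2,1)_6 → 2² + 1² = 5
5 = (5)_6 → 5² = 25  — 25 already appeared earlier.

25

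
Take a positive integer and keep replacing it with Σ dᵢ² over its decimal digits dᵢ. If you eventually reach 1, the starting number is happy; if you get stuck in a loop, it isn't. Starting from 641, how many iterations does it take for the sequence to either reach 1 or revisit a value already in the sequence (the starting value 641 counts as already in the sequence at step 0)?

14

641 → 53
53 → 34
34 → 25
25 → 29
29 → 85
85 → 89
89 → 145
145 → 42
42 → 20
20 → 4
4 → 16
16 → 37
37 → 58
58 → 89  — 89 repeats.
That took 14 steps.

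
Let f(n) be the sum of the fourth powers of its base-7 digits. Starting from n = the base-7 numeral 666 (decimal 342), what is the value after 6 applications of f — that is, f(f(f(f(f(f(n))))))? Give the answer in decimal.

1458

342 = (6,6,6)_7 → 6⁴ + 6⁴ + 6⁴ = 3888
3888 = (1,4,2,2,3)_7 → 1⁴ + 4⁴ + 2⁴ + 2⁴ + 3⁴ = 370
370 = (1,0,3,6)_7 → 1⁴ + 0⁴ + 3⁴ + 6⁴ = 1378
1378 = (4,0,0,6)_7 → 4⁴ + 0⁴ + 0⁴ + 6⁴ = 1552
1552 = (4,3,4,5)_7 → 4⁴ + 3⁴ + 4⁴ + 5⁴ = 1218
1218 = (3,3,6,0)_7 → 3⁴ + 3⁴ + 6⁴ + 0⁴ = 1458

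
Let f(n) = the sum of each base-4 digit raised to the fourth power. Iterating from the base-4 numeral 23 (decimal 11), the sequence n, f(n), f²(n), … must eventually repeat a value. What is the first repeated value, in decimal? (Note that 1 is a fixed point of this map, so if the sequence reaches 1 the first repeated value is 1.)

1

11 = (2,3)_4 → 2⁴ + 3⁴ = 97
97 = (1,2,0,1)_4 → 1⁴ + 2⁴ + 0⁴ + 1⁴ = 18
18 = (1,0,2)_4 → 1⁴ + 0⁴ + 2⁴ = 17
17 = (1,0,1)_4 → 1⁴ + 0⁴ + 1⁴ = 2
2 = (2)_4 → 2⁴ = 16
16 = (1,0,0)_4 → 1⁴ + 0⁴ + 0⁴ = 1  — reached the fixed point 1.
1 → 1, so 1 is the first repeated value.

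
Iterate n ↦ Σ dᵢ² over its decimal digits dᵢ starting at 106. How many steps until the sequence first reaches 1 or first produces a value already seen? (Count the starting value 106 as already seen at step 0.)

9

106 → 1² + 0² + 6² = 37
37 → 3² + 7² = 58
58 → 5² + 8² = 89
89 → 8² + 9² = 145
145 → 1² + 4² + 5² = 42
42 → 4² + 2² = 20
20 → 2² + 0² = 4
4 → 4² = 16
16 → 1² + 6² = 37  — 37 repeats.
That took 9 steps.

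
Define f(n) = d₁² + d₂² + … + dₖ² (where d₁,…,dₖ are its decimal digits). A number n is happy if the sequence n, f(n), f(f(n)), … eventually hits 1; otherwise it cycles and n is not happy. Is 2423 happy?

2423 → 2² + 4² + 2² + 3² = 33
33 → 3² + 3² = 18
18 → 1² + 8² = 65
65 → 6² + 5² = 61
61 → 6² + 1² = 37
37 → 3² + 7² = 58
58 → 5² + 8² = 89
89 → 8² + 9² = 145
145 → 1² + 4² + 5² = 42
42 → 4² + 2² = 20
20 → 2² + 0² = 4
4 → 4² = 16
16 → 1² + 6² = 37  — 37 already seen; the sequence cycles without reaching 1.

not happy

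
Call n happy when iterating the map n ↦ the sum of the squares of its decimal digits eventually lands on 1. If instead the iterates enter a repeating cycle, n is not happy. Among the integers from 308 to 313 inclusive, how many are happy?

2

308: 308 → 73 → 58 → 89 → 145 → 42 → 20 → 4 → 16 → 37 → 58  (repeats 58)
309: 309 → 90 → 81 → 65 → 61 → 37 → 58 → 89 → 145 → 42 → 20 → 4 → 16 → 37  (repeats 37)
310: 310 → 10 → 1  (reaches 1)
311: 311 → 11 → 2 → 4 → 16 → 37 → 58 → 89 → 145 → 42 → 20 → 4  (repeats 4)
312: 312 → 14 → 17 → 50 → 25 → 29 → 85 → 89 → 145 → 42 → 20 → 4 → 16 → 37 → 58 → 89  (repeats 89)
313: 313 → 19 → 82 → 68 → 100 → 1  (reaches 1)
happy: 310, 313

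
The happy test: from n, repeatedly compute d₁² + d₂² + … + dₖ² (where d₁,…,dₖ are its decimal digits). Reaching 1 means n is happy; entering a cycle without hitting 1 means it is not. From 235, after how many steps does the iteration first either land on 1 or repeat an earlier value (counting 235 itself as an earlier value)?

235 → 2² + 3² + 5² = 4 + 9 + 25 = 38
38 → 3² + 8² = 9 + 64 = 73
73 → 7² + 3² = 49 + 9 = 58
58 → 5² + 8² = 25 + 64 = 89
89 → 8² + 9² = 64 + 81 = 145
145 → 1² + 4² + 5² = 1 + 16 + 25 = 42
42 → 4² + 2² = 16 + 4 = 20
20 → 2² + 0² = 4 + 0 = 4
4 → 4² = 16
16 → 1² + 6² = 1 + 36 = 37
37 → 3² + 7² = 9 + 49 = 58  — 58 repeats.
That took 11 steps.

11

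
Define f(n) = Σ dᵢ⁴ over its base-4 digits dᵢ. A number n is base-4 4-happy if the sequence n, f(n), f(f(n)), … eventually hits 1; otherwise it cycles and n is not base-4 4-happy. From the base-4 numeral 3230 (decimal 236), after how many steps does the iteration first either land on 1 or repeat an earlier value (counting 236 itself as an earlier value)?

4

236 = (3,2,3,0)_4 → 3⁴ + 2⁴ + 3⁴ + 0⁴ = 81 + 16 + 81 + 0 = 178
178 = (2,3,0,2)_4 → 2⁴ + 3⁴ + 0⁴ + 2⁴ = 16 + 81 + 0 + 16 = 113
113 = (1,3,0,1)_4 → 1⁴ + 3⁴ + 0⁴ + 1⁴ = 1 + 81 + 0 + 1 = 83
83 = (1,1,0,3)_4 → 1⁴ + 1⁴ + 0⁴ + 3⁴ = 1 + 1 + 0 + 81 = 83  — 83 repeats.
That took 4 steps.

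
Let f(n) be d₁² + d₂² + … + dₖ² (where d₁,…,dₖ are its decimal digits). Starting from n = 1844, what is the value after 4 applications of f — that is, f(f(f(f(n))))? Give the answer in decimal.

1

1844 → 1² + 8² + 4² + 4² = 1 + 64 + 16 + 16 = 97
97 → 9² + 7² = 81 + 49 = 130
130 → 1² + 3² + 0² = 1 + 9 + 0 = 10
10 → 1² + 0² = 1 + 0 = 1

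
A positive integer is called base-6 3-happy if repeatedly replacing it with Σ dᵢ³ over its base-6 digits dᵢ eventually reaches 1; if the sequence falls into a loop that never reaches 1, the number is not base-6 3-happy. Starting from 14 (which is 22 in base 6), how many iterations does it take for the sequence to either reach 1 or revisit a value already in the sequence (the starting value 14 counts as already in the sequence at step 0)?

9

14 = (2,2)_6 → 2³ + 2³ = 8 + 8 = 16
16 = (2,4)_6 → 2³ + 4³ = 8 + 64 = 72
72 = (2,0,0)_6 → 2³ + 0³ + 0³ = 8 + 0 + 0 = 8
8 = (1,2)_6 → 1³ + 2³ = 1 + 8 = 9
9 = (1,3)_6 → 1³ + 3³ = 1 + 27 = 28
28 = (4,4)_6 → 4³ + 4³ = 64 + 64 = 128
128 = (3,3,2)_6 → 3³ + 3³ + 2³ = 27 + 27 + 8 = 62
62 = (1,4,2)_6 → 1³ + 4³ + 2³ = 1 + 64 + 8 = 73
73 = (2,0,1)_6 → 2³ + 0³ + 1³ = 8 + 0 + 1 = 9  — 9 repeats.
That took 9 steps.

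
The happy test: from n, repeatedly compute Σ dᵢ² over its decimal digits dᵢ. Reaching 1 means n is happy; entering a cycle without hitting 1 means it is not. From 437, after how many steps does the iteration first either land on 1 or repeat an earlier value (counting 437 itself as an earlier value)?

437 → 4² + 3² + 7² = 16 + 9 + 49 = 74
74 → 7² + 4² = 49 + 16 = 65
65 → 6² + 5² = 36 + 25 = 61
61 → 6² + 1² = 36 + 1 = 37
37 → 3² + 7² = 9 + 49 = 58
58 → 5² + 8² = 25 + 64 = 89
89 → 8² + 9² = 64 + 81 = 145
145 → 1² + 4² + 5² = 1 + 16 + 25 = 42
42 → 4² + 2² = 16 + 4 = 20
20 → 2² + 0² = 4 + 0 = 4
4 → 4² = 16
16 → 1² + 6² = 1 + 36 = 37  — 37 repeats.
That took 12 steps.

12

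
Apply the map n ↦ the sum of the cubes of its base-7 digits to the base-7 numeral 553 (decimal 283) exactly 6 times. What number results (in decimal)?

217

283 = (5,5,3)_7 → 5³ + 5³ + 3³ = 125 + 125 + 27 = 277
277 = (5,4,4)_7 → 5³ + 4³ + 4³ = 125 + 64 + 64 = 253
253 = (5,1,1)_7 → 5³ + 1³ + 1³ = 125 + 1 + 1 = 127
127 = (2,4,1)_7 → 2³ + 4³ + 1³ = 8 + 64 + 1 = 73
73 = (1,3,3)_7 → 1³ + 3³ + 3³ = 1 + 27 + 27 = 55
55 = (1,0,6)_7 → 1³ + 0³ + 6³ = 1 + 0 + 216 = 217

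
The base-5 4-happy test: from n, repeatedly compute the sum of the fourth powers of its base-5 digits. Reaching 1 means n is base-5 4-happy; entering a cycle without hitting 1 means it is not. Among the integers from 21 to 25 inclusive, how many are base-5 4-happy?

21: 21 → 257 → 33 → 83 → 163 → 99 → 593 → 499 → 849 → 595 → 593  (repeats 593)
22: 22 → 272 → 288 → 114 → 528 → 338 → 194 → 354 → 528  (repeats 528)
23: 23 → 337 → 129 → 257 → 33 → 83 → 163 → 99 → 593 → 499 → 849 → 595 → 593  (repeats 593)
24: 24 → 512 → 288 → 114 → 528 → 338 → 194 → 354 → 528  (repeats 528)
25: 25 → 1  (reaches 1)
base-5 4-happy: 25

1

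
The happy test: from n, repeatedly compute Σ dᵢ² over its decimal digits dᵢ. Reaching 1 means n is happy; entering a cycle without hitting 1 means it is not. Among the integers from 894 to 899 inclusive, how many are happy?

894: 894 → 161 → 38 → 73 → 58 → 89 → 145 → 42 → 20 → 4 → 16 → 37 → 58  — not happy
895: 895 → 170 → 50 → 25 → 29 → 85 → 89 → 145 → 42 → 20 → 4 → 16 → 37 → 58 → 89  — not happy
896: 896 → 181 → 66 → 72 → 53 → 34 → 25 → 29 → 85 → 89 → 145 → 42 → 20 → 4 → 16 → 37 → 58 → 89  — not happy
897: 897 → 194 → 98 → 145 → 42 → 20 → 4 → 16 → 37 → 58 → 89 → 145  — not happy
898: 898 → 209 → 85 → 89 → 145 → 42 → 20 → 4 → 16 → 37 → 58 → 89  — not happy
899: 899 → 226 → 44 → 32 → 13 → 10 → 1  — happy
happy: 899

1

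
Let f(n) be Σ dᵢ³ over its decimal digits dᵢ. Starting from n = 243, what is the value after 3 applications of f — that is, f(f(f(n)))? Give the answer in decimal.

702

243 → 2³ + 4³ + 3³ = 99
99 → 9³ + 9³ = 1458
1458 → 1³ + 4³ + 5³ + 8³ = 702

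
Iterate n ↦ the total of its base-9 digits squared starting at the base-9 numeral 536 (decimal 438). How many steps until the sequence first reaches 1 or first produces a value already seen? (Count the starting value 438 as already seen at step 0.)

438 = (5,3,6)_9 → 70
70 = (7,7)_9 → 98
98 = (1,1,8)_9 → 66
66 = (7,3)_9 → 58
58 = (6,4)_9 → 52
52 = (5,7)_9 → 74
74 = (8,2)_9 → 68
68 = (7,5)_9 → 74  — 74 repeats.
That took 8 steps.

8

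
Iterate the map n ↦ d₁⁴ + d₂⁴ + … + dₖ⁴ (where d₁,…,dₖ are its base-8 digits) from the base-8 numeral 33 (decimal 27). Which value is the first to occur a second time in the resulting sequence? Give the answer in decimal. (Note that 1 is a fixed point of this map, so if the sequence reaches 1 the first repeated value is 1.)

27 = (3,3)_8 → 3⁴ + 3⁴ = 81 + 81 = 162
162 = (2,4,2)_8 → 2⁴ + 4⁴ + 2⁴ = 16 + 256 + 16 = 288
288 = (4,4,0)_8 → 4⁴ + 4⁴ + 0⁴ = 256 + 256 + 0 = 512
512 = (1,0,0,0)_8 → 1⁴ + 0⁴ + 0⁴ + 0⁴ = 1 + 0 + 0 + 0 = 1  — reached the fixed point 1.
1 → 1, so 1 is the first repeated value.

1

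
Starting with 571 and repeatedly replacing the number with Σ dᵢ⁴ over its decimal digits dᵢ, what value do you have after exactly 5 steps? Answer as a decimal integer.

571 → 5⁴ + 7⁴ + 1⁴ = 625 + 2401 + 1 = 3027
3027 → 3⁴ + 0⁴ + 2⁴ + 7⁴ = 81 + 0 + 16 + 2401 = 2498
2498 → 2⁴ + 4⁴ + 9⁴ + 8⁴ = 16 + 256 + 6561 + 4096 = 10929
10929 → 1⁴ + 0⁴ + 9⁴ + 2⁴ + 9⁴ = 1 + 0 + 6561 + 16 + 6561 = 13139
13139 → 1⁴ + 3⁴ + 1⁴ + 3⁴ + 9⁴ = 1 + 81 + 1 + 81 + 6561 = 6725

6725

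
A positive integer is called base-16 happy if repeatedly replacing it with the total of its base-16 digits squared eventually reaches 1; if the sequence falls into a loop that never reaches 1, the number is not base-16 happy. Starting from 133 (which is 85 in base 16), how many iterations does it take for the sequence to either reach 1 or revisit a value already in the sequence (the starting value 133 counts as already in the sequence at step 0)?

133 = (8,5)_16 → 8² + 5² = 89
89 = (5,9)_16 → 5² + 9² = 106
106 = (6,10)_16 → 6² + 10² = 136
136 = (8,8)_16 → 8² + 8² = 128
128 = (8,0)_16 → 8² + 0² = 64
64 = (4,0)_16 → 4² + 0² = 16
16 = (1,0)_16 → 1² + 0² = 1  — reached 1.
That took 7 steps.

7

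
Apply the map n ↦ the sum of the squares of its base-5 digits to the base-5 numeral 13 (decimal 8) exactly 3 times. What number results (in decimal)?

8 = (1,3)_5 → 10
10 = (2,0)_5 → 4
4 = (4)_5 → 16

16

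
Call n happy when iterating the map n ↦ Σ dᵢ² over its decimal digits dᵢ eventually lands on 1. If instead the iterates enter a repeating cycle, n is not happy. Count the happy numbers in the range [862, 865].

1

862: 862 → 104 → 17 → 50 → 25 → 29 → 85 → 89 → 145 → 42 → 20 → 4 → 16 → 37 → 58 → 89  — not happy
863: 863 → 109 → 82 → 68 → 100 → 1  — happy
864: 864 → 116 → 38 → 73 → 58 → 89 → 145 → 42 → 20 → 4 → 16 → 37 → 58  — not happy
865: 865 → 125 → 30 → 9 → 81 → 65 → 61 → 37 → 58 → 89 → 145 → 42 → 20 → 4 → 16 → 37  — not happy
happy: 863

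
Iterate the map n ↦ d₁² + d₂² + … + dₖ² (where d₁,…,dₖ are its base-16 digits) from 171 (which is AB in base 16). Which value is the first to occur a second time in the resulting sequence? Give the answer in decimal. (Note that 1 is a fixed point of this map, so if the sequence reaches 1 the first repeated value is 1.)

171 = (10,11)_16 → 10² + 11² = 221
221 = (13,13)_16 → 13² + 13² = 338
338 = (1,5,2)_16 → 1² + 5² + 2² = 30
30 = (1,14)_16 → 1² + 14² = 197
197 = (12,5)_16 → 12² + 5² = 169
169 = (10,9)_16 → 10² + 9² = 181
181 = (11,5)_16 → 11² + 5² = 146
146 = (9,2)_16 → 9² + 2² = 85
85 = (5,5)_16 → 5² + 5² = 50
50 = (3,2)_16 → 3² + 2² = 13
13 = (13)_16 → 13² = 169  — 169 already appeared earlier.

169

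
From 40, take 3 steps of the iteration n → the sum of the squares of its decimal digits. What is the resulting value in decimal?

58

40 → 4² + 0² = 16
16 → 1² + 6² = 37
37 → 3² + 7² = 58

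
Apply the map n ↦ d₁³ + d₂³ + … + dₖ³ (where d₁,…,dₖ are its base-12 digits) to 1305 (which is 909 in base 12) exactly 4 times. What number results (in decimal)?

368

1305 = (9,0,9)_12 → 9³ + 0³ + 9³ = 729 + 0 + 729 = 1458
1458 = (10,1,6)_12 → 10³ + 1³ + 6³ = 1000 + 1 + 216 = 1217
1217 = (8,5,5)_12 → 8³ + 5³ + 5³ = 512 + 125 + 125 = 762
762 = (5,3,6)_12 → 5³ + 3³ + 6³ = 125 + 27 + 216 = 368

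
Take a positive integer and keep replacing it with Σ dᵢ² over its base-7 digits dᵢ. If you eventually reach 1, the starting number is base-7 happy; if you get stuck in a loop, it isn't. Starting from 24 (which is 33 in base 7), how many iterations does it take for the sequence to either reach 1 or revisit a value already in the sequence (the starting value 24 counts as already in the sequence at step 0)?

24 = (3,3)_7 → 3² + 3² = 18
18 = (2,4)_7 → 2² + 4² = 20
20 = (2,6)_7 → 2² + 6² = 40
40 = (5,5)_7 → 5² + 5² = 50
50 = (1,0,1)_7 → 1² + 0² + 1² = 2
2 = (2)_7 → 2² = 4
4 = (4)_7 → 4² = 16
16 = (2,2)_7 → 2² + 2² = 8
8 = (1,1)_7 → 1² + 1² = 2  — 2 repeats.
That took 9 steps.

9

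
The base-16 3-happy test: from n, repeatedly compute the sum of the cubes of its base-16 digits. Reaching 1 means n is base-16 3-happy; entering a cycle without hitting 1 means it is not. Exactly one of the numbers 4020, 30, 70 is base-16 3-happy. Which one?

70

4020: 4020 → 4770 → 1017 → 4131 → 36 → 72 → 576 → 72  — repeats 72 (not base-16 3-happy)
30: 30 → 2745 → 3060 → 4770 → 1017 → 4131 → 36 → 72 → 576 → 72  — repeats 72 (not base-16 3-happy)
70: 70 → 280 → 514 → 16 → 1  — reaches 1 (base-16 3-happy)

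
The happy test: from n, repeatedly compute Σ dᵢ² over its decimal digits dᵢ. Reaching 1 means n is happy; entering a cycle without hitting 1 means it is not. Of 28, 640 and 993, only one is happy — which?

28: 28 → 68 → 100 → 1  — reaches 1 (happy)
640: 640 → 52 → 29 → 85 → 89 → 145 → 42 → 20 → 4 → 16 → 37 → 58 → 89  — repeats 89 (not happy)
993: 993 → 171 → 51 → 26 → 40 → 16 → 37 → 58 → 89 → 145 → 42 → 20 → 4 → 16  — repeats 16 (not happy)

28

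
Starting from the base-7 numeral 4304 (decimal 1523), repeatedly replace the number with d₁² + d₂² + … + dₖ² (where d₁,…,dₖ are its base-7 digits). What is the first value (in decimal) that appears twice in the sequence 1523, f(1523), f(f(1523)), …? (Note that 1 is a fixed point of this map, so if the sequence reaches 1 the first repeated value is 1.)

1523 = (4,3,0,4)_7 → 4² + 3² + 0² + 4² = 41
41 = (5,6)_7 → 5² + 6² = 61
61 = (1,1,5)_7 → 1² + 1² + 5² = 27
27 = (3,6)_7 → 3² + 6² = 45
45 = (6,3)_7 → 6² + 3² = 45  — 45 already appeared earlier.

45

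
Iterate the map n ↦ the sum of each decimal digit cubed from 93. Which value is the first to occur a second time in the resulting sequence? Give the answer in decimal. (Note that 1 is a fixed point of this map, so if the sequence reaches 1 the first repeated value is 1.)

93 → 9³ + 3³ = 756
756 → 7³ + 5³ + 6³ = 684
684 → 6³ + 8³ + 4³ = 792
792 → 7³ + 9³ + 2³ = 1080
1080 → 1³ + 0³ + 8³ + 0³ = 513
513 → 5³ + 1³ + 3³ = 153
153 → 1³ + 5³ + 3³ = 153  — 153 already appeared earlier.

153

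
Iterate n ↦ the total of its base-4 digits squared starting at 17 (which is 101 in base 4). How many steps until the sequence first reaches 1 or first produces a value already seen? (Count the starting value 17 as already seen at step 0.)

3

17 = (1,0,1)_4 → 1² + 0² + 1² = 1 + 0 + 1 = 2
2 = (2)_4 → 2² = 4
4 = (1,0)_4 → 1² + 0² = 1 + 0 = 1  — reached 1.
That took 3 steps.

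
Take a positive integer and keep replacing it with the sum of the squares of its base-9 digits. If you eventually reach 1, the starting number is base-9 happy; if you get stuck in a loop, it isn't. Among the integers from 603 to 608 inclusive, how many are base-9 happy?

1

603: 603 → 65 → 53 → 89 → 65  — not base-9 happy
604: 604 → 66 → 58 → 52 → 74 → 68 → 74  — not base-9 happy
605: 605 → 69 → 85 → 17 → 65 → 53 → 89 → 65  — not base-9 happy
606: 606 → 74 → 68 → 74  — not base-9 happy
607: 607 → 81 → 1  — base-9 happy
608: 608 → 90 → 2 → 4 → 16 → 50 → 50  — not base-9 happy
base-9 happy: 607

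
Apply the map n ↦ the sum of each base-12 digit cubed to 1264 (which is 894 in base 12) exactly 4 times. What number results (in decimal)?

762

1264 = (8,9,4)_12 → 1305
1305 = (9,0,9)_12 → 1458
1458 = (10,1,6)_12 → 1217
1217 = (8,5,5)_12 → 762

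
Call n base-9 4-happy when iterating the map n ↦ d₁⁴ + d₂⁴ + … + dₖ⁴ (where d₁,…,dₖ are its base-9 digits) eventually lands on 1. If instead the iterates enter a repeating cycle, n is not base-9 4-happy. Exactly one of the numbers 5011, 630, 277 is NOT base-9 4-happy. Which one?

5011: 5011 → 8499 → 4819 → 2433 → 243 → 81 → 1  — reaches 1 (base-9 4-happy)
630: 630 → 4802 → 2562 → 2258 → 6578 → 4098 → 1956 → 1394 → 8194 → 290 → 722 → 8208 → 114 → 1378 → 4098  — repeats 4098 (not base-9 4-happy)
277: 277 → 2563 → 3363 → 2433 → 243 → 81 → 1  — reaches 1 (base-9 4-happy)

630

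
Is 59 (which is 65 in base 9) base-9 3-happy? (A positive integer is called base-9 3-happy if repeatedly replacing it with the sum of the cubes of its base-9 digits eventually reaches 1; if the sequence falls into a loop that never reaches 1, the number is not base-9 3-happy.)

base-9 3-happy

59 = (6,5)_9 → 6³ + 5³ = 341
341 = (4,1,8)_9 → 4³ + 1³ + 8³ = 577
577 = (7,1,1)_9 → 7³ + 1³ + 1³ = 345
345 = (4,2,3)_9 → 4³ + 2³ + 3³ = 99
99 = (1,2,0)_9 → 1³ + 2³ + 0³ = 9
9 = (1,0)_9 → 1³ + 0³ = 1  — reached 1.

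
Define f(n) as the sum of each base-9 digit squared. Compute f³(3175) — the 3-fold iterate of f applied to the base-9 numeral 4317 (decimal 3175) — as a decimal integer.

65

3175 = (4,3,1,7)_9 → 4² + 3² + 1² + 7² = 16 + 9 + 1 + 49 = 75
75 = (8,3)_9 → 8² + 3² = 64 + 9 = 73
73 = (8,1)_9 → 8² + 1² = 64 + 1 = 65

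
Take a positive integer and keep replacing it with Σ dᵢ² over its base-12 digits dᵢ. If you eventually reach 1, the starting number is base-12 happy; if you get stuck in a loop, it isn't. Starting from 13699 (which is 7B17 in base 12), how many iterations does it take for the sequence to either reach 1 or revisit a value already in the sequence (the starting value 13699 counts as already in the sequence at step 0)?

13699 = (7,11,1,7)_12 → 7² + 11² + 1² + 7² = 220
220 = (1,6,4)_12 → 1² + 6² + 4² = 53
53 = (4,5)_12 → 4² + 5² = 41
41 = (3,5)_12 → 3² + 5² = 34
34 = (2,10)_12 → 2² + 10² = 104
104 = (8,8)_12 → 8² + 8² = 128
128 = (10,8)_12 → 10² + 8² = 164
164 = (1,1,8)_12 → 1² + 1² + 8² = 66
66 = (5,6)_12 → 5² + 6² = 61
61 = (5,1)_12 → 5² + 1² = 26
26 = (2,2)_12 → 2² + 2² = 8
8 = (8)_12 → 8² = 64
64 = (5,4)_12 → 5² + 4² = 41  — 41 repeats.
That took 13 steps.

13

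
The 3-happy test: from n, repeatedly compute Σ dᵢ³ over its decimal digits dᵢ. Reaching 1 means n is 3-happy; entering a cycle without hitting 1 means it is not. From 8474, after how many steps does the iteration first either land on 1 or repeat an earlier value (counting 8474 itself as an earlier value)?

6

8474 → 8³ + 4³ + 7³ + 4³ = 983
983 → 9³ + 8³ + 3³ = 1268
1268 → 1³ + 2³ + 6³ + 8³ = 737
737 → 7³ + 3³ + 7³ = 713
713 → 7³ + 1³ + 3³ = 371
371 → 3³ + 7³ + 1³ = 371  — 371 repeats.
That took 6 steps.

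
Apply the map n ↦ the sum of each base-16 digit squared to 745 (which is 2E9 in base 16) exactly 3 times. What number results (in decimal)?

34

745 = (2,14,9)_16 → 281
281 = (1,1,9)_16 → 83
83 = (5,3)_16 → 34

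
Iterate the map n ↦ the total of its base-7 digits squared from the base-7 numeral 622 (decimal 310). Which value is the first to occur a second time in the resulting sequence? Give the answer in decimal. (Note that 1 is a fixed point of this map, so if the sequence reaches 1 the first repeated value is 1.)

310 = (6,2,2)_7 → 6² + 2² + 2² = 36 + 4 + 4 = 44
44 = (6,2)_7 → 6² + 2² = 36 + 4 = 40
40 = (5,5)_7 → 5² + 5² = 25 + 25 = 50
50 = (1,0,1)_7 → 1² + 0² + 1² = 1 + 0 + 1 = 2
2 = (2)_7 → 2² = 4
4 = (4)_7 → 4² = 16
16 = (2,2)_7 → 2² + 2² = 4 + 4 = 8
8 = (1,1)_7 → 1² + 1² = 1 + 1 = 2  — 2 already appeared earlier.

2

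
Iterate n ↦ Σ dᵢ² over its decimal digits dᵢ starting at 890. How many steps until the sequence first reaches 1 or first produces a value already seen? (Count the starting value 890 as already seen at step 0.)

890 → 145
145 → 42
42 → 20
20 → 4
4 → 16
16 → 37
37 → 58
58 → 89
89 → 145  — 145 repeats.
That took 9 steps.

9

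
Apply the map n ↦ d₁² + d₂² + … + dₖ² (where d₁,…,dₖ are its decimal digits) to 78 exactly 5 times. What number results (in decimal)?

16

78 → 7² + 8² = 49 + 64 = 113
113 → 1² + 1² + 3² = 1 + 1 + 9 = 11
11 → 1² + 1² = 1 + 1 = 2
2 → 2² = 4
4 → 4² = 16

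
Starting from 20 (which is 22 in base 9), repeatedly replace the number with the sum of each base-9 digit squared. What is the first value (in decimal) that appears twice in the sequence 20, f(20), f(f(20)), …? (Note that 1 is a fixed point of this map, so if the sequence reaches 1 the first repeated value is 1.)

50

20 = (2,2)_9 → 2² + 2² = 8
8 = (8)_9 → 8² = 64
64 = (7,1)_9 → 7² + 1² = 50
50 = (5,5)_9 → 5² + 5² = 50  — 50 already appeared earlier.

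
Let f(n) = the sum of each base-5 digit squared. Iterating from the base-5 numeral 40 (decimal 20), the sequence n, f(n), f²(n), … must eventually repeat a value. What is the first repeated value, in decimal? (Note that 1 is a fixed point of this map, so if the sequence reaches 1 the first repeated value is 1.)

16

20 = (4,0)_5 → 4² + 0² = 16
16 = (3,1)_5 → 3² + 1² = 10
10 = (2,0)_5 → 2² + 0² = 4
4 = (4)_5 → 4² = 16  — 16 already appeared earlier.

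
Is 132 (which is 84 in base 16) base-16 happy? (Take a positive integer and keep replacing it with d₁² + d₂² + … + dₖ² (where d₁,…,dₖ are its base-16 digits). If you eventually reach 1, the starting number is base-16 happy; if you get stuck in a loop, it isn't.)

132 = (8,4)_16 → 8² + 4² = 80
80 = (5,0)_16 → 5² + 0² = 25
25 = (1,9)_16 → 1² + 9² = 82
82 = (5,2)_16 → 5² + 2² = 29
29 = (1,13)_16 → 1² + 13² = 170
170 = (10,10)_16 → 10² + 10² = 200
200 = (12,8)_16 → 12² + 8² = 208
208 = (13,0)_16 → 13² + 0² = 169
169 = (10,9)_16 → 10² + 9² = 181
181 = (11,5)_16 → 11² + 5² = 146
146 = (9,2)_16 → 9² + 2² = 85
85 = (5,5)_16 → 5² + 5² = 50
50 = (3,2)_16 → 3² + 2² = 13
13 = (13)_16 → 13² = 169  — 169 already seen; the sequence cycles without reaching 1.

not base-16 happy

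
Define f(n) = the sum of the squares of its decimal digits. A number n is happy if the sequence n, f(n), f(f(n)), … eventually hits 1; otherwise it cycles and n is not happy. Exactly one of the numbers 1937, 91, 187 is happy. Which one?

91

1937: 1937 → 140 → 17 → 50 → 25 → 29 → 85 → 89 → 145 → 42 → 20 → 4 → 16 → 37 → 58 → 89  — repeats 89 (not happy)
91: 91 → 82 → 68 → 100 → 1  — reaches 1 (happy)
187: 187 → 114 → 18 → 65 → 61 → 37 → 58 → 89 → 145 → 42 → 20 → 4 → 16 → 37  — repeats 37 (not happy)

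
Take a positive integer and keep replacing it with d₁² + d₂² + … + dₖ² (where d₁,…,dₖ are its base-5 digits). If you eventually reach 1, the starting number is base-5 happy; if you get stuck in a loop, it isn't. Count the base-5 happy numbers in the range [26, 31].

26: 26 → 2 → 4 → 16 → 10 → 4  (repeats 4)
27: 27 → 5 → 1  (reaches 1)
28: 28 → 10 → 4 → 16 → 10  (repeats 10)
29: 29 → 17 → 13 → 13  (repeats 13)
30: 30 → 2 → 4 → 16 → 10 → 4  (repeats 4)
31: 31 → 3 → 9 → 17 → 13 → 13  (repeats 13)
base-5 happy: 27

1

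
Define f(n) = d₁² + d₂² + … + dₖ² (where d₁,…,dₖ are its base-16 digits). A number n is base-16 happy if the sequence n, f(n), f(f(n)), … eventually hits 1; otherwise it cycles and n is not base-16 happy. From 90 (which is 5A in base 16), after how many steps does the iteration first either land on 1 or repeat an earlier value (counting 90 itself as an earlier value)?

13

90 = (5,10)_16 → 5² + 10² = 125
125 = (7,13)_16 → 7² + 13² = 218
218 = (13,10)_16 → 13² + 10² = 269
269 = (1,0,13)_16 → 1² + 0² + 13² = 170
170 = (10,10)_16 → 10² + 10² = 200
200 = (12,8)_16 → 12² + 8² = 208
208 = (13,0)_16 → 13² + 0² = 169
169 = (10,9)_16 → 10² + 9² = 181
181 = (11,5)_16 → 11² + 5² = 146
146 = (9,2)_16 → 9² + 2² = 85
85 = (5,5)_16 → 5² + 5² = 50
50 = (3,2)_16 → 3² + 2² = 13
13 = (13)_16 → 13² = 169  — 169 repeats.
That took 13 steps.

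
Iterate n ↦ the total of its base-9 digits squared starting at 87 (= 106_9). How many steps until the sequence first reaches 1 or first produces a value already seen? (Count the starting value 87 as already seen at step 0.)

6

87 = (1,0,6)_9 → 1² + 0² + 6² = 37
37 = (4,1)_9 → 4² + 1² = 17
17 = (1,8)_9 → 1² + 8² = 65
65 = (7,2)_9 → 7² + 2² = 53
53 = (5,8)_9 → 5² + 8² = 89
89 = (1,0,8)_9 → 1² + 0² + 8² = 65  — 65 repeats.
That took 6 steps.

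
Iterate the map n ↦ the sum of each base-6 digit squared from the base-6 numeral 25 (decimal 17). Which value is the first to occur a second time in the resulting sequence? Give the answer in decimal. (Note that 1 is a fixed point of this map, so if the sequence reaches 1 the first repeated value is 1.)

17 = (2,5)_6 → 2² + 5² = 4 + 25 = 29
29 = (4,5)_6 → 4² + 5² = 16 + 25 = 41
41 = (1,0,5)_6 → 1² + 0² + 5² = 1 + 0 + 25 = 26
26 = (4,2)_6 → 4² + 2² = 16 + 4 = 20
20 = (3,2)_6 → 3² + 2² = 9 + 4 = 13
13 = (2,1)_6 → 2² + 1² = 4 + 1 = 5
5 = (5)_6 → 5² = 25
25 = (4,1)_6 → 4² + 1² = 16 + 1 = 17  — 17 already appeared earlier.

17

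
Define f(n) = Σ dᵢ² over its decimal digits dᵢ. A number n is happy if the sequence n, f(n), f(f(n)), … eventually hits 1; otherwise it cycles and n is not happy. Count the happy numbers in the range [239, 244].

1

239: 239 → 94 → 97 → 130 → 10 → 1  — happy
240: 240 → 20 → 4 → 16 → 37 → 58 → 89 → 145 → 42 → 20  — not happy
241: 241 → 21 → 5 → 25 → 29 → 85 → 89 → 145 → 42 → 20 → 4 → 16 → 37 → 58 → 89  — not happy
242: 242 → 24 → 20 → 4 → 16 → 37 → 58 → 89 → 145 → 42 → 20  — not happy
243: 243 → 29 → 85 → 89 → 145 → 42 → 20 → 4 → 16 → 37 → 58 → 89  — not happy
244: 244 → 36 → 45 → 41 → 17 → 50 → 25 → 29 → 85 → 89 → 145 → 42 → 20 → 4 → 16 → 37 → 58 → 89  — not happy
happy: 239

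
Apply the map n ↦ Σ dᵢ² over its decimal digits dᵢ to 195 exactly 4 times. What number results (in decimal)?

29

195 → 1² + 9² + 5² = 1 + 81 + 25 = 107
107 → 1² + 0² + 7² = 1 + 0 + 49 = 50
50 → 5² + 0² = 25 + 0 = 25
25 → 2² + 5² = 4 + 25 = 29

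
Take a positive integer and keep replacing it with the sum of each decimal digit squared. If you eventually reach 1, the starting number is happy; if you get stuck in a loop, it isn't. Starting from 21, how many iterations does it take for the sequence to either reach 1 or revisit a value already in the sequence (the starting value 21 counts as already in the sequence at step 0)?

21 → 2² + 1² = 5
5 → 5² = 25
25 → 2² + 5² = 29
29 → 2² + 9² = 85
85 → 8² + 5² = 89
89 → 8² + 9² = 145
145 → 1² + 4² + 5² = 42
42 → 4² + 2² = 20
20 → 2² + 0² = 4
4 → 4² = 16
16 → 1² + 6² = 37
37 → 3² + 7² = 58
58 → 5² + 8² = 89  — 89 repeats.
That took 13 steps.

13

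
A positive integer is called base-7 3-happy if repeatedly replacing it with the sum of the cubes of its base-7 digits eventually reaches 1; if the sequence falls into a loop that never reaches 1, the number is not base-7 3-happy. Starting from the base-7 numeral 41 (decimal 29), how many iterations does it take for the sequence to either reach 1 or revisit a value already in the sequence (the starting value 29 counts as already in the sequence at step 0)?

10

29 = (4,1)_7 → 4³ + 1³ = 64 + 1 = 65
65 = (1,2,2)_7 → 1³ + 2³ + 2³ = 1 + 8 + 8 = 17
17 = (2,3)_7 → 2³ + 3³ = 8 + 27 = 35
35 = (5,0)_7 → 5³ + 0³ = 125 + 0 = 125
125 = (2,3,6)_7 → 2³ + 3³ + 6³ = 8 + 27 + 216 = 251
251 = (5,0,6)_7 → 5³ + 0³ + 6³ = 125 + 0 + 216 = 341
341 = (6,6,5)_7 → 6³ + 6³ + 5³ = 216 + 216 + 125 = 557
557 = (1,4,2,4)_7 → 1³ + 4³ + 2³ + 4³ = 1 + 64 + 8 + 64 = 137
137 = (2,5,4)_7 → 2³ + 5³ + 4³ = 8 + 125 + 64 = 197
197 = (4,0,1)_7 → 4³ + 0³ + 1³ = 64 + 0 + 1 = 65  — 65 repeats.
That took 10 steps.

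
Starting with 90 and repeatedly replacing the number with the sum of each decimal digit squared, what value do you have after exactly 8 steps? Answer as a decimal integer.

90 → 81
81 → 65
65 → 61
61 → 37
37 → 58
58 → 89
89 → 145
145 → 42

42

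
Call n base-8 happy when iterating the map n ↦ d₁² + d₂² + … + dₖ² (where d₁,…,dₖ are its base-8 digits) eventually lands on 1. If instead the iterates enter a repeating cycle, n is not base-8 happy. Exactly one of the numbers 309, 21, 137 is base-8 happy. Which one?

309

309: 309 → 77 → 27 → 18 → 8 → 1  — reaches 1 (base-8 happy)
21: 21 → 29 → 34 → 20 → 20  — repeats 20 (not base-8 happy)
137: 137 → 6 → 36 → 32 → 16 → 4 → 16  — repeats 16 (not base-8 happy)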